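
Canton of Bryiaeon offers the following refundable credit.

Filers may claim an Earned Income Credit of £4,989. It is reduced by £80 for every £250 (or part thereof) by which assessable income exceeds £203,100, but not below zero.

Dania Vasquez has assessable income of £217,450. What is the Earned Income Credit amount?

£349

Earned Income Credit: income exceeds £203,100 by £14,350, which is 58 full-or-partial £250 increments; reduction = 58 × £80 = £4,640, leaving £349.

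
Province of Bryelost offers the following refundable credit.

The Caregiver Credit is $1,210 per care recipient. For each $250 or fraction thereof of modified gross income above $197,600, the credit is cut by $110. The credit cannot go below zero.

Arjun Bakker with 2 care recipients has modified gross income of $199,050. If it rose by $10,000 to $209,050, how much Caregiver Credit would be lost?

At $199,050 — base = 2 × $1,210 = $2,420. income exceeds $197,600 by $1,450, which is 6 full-or-partial $250 increments; reduction = 6 × $110 = $660, leaving $1,760.
At $209,050 — base = 2 × $1,210 = $2,420. income exceeds $197,600 by $11,450 → 46 increments × $110 = $5,060 ≥ base, so the credit is $0.
Lost: $1,760 − $0 = $1,760.

$1,760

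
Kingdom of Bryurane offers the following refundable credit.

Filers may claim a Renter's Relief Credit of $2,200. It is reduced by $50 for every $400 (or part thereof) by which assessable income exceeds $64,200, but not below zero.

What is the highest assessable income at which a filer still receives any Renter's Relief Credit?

$81,400

After 43 increments the reduction is 43 × $50 = $2,150, leaving $50; one more increment wipes it out. Increment 43 ends at excess 43 × $400 = $17,200, so the highest qualifying income is $64,200 + $17,200 = $81,400.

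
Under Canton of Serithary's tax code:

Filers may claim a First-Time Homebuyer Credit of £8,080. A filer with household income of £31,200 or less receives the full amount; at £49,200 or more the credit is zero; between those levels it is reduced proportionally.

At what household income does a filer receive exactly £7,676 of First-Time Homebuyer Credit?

£7,676 is 7,676/8,080 of the full £8,080, so 404/8,080 of the £18,000 range has been used: income = £31,200 + £18,000 × 404/8,080 = £32,100.

£32,100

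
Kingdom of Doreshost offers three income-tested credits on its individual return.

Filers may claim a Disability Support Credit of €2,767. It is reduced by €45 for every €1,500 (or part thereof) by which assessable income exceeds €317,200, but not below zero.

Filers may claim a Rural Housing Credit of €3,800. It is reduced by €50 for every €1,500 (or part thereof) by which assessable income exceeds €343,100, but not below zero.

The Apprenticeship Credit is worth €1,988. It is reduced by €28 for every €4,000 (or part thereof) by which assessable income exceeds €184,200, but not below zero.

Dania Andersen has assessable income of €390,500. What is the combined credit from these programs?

Disability Support Credit: income exceeds €317,200 by €73,300, which is 49 full-or-partial €1,500 increments; reduction = 49 × €45 = €2,205, leaving €562.
Rural Housing Credit: income exceeds €343,100 by €47,400, which is 32 full-or-partial €1,500 increments; reduction = 32 × €50 = €1,600, leaving €2,200.
Apprenticeship Credit: income exceeds €184,200 by €206,300, which is 52 full-or-partial €4,000 increments; reduction = 52 × €28 = €1,456, leaving €532.
Total: €562 + €2,200 + €532 = €3,294.

€3,294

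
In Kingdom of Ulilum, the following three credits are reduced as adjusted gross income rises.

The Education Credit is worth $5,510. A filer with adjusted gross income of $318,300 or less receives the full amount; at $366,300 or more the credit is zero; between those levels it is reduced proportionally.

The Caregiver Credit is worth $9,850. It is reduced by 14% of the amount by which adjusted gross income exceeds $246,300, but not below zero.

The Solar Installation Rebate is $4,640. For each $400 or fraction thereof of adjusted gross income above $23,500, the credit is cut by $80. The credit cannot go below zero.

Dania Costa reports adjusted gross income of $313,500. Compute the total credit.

Education Credit: $313,500 is at or below the $318,300 threshold, so the full $5,510 applies.
Caregiver Credit: 14% of the $67,200 excess over $246,300 is $9,408; credit = $9,850 − $9,408 = $442.
Solar Installation Rebate: income exceeds $23,500 by $290,000 → 725 increments × $80 = $58,000 ≥ base, so the credit is $0.
Total: $5,510 + $442 + $0 = $5,952.

$5,952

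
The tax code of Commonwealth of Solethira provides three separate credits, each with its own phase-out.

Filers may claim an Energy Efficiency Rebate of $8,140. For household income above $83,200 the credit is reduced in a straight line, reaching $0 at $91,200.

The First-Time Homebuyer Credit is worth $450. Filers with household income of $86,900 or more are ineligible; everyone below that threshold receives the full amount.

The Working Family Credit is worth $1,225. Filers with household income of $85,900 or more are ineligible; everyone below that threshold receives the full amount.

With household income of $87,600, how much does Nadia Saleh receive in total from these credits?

$3,663

Energy Efficiency Rebate: $87,600 is $4,400 into a $8,000 phase-out range, leaving 3,600/8,000 of the credit: $8,140 × 3,600/8,000 = $3,663.
First-Time Homebuyer Credit: $87,600 meets or exceeds the $86,900 cutoff, so the credit is $0.
Working Family Credit: $87,600 meets or exceeds the $85,900 cutoff, so the credit is $0.
Total: $3,663 + $0 + $0 = $3,663.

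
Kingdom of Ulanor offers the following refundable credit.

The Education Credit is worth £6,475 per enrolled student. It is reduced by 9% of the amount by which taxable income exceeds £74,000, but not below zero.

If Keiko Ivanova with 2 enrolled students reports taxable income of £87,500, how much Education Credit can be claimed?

£11,735

Education Credit: base = 2 × £6,475 = £12,950. 9% of the £13,500 excess over £74,000 is £1,215; credit = £12,950 − £1,215 = £11,735.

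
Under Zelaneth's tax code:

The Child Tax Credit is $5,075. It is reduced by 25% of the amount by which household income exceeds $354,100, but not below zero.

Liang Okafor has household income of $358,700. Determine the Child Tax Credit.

$3,925

Child Tax Credit: 25% of the $4,600 excess over $354,100 is $1,150; credit = $5,075 − $1,150 = $3,925.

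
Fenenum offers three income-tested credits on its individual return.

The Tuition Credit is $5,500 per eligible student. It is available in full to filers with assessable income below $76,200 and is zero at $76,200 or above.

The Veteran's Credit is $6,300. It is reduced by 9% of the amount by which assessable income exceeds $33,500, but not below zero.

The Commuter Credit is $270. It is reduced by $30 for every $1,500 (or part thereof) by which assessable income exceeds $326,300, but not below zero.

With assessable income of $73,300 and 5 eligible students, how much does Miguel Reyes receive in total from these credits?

$30,488

Tuition Credit: base = 5 × $5,500 = $27,500. $73,300 is below the $76,200 cutoff, so the full $27,500 applies.
Veteran's Credit: 9% of the $39,800 excess over $33,500 is $3,582; credit = $6,300 − $3,582 = $2,718.
Commuter Credit: $73,300 is at or below the $326,300 threshold, so the full $270 applies.
Total: $27,500 + $2,718 + $270 = $30,488.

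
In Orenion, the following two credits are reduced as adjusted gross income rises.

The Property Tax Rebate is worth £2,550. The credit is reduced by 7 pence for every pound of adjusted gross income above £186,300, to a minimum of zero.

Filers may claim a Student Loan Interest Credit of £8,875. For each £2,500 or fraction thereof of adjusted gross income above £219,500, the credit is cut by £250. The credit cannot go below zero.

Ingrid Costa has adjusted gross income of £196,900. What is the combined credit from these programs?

Property Tax Rebate: 7% of the £10,600 excess over £186,300 is £742; credit = £2,550 − £742 = £1,808.
Student Loan Interest Credit: £196,900 is at or below the £219,500 threshold, so the full £8,875 applies.
Total: £1,808 + £8,875 = £10,683.

£10,683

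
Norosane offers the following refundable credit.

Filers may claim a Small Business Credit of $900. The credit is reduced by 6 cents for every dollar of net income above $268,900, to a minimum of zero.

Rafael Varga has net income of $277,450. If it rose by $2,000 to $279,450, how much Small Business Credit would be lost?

$120

At $277,450 — 6% of the $8,550 excess over $268,900 is $513; credit = $900 − $513 = $387.
At $279,450 — 6% of the $10,550 excess over $268,900 is $633; credit = $900 − $633 = $267.
Lost: $387 − $267 = $120.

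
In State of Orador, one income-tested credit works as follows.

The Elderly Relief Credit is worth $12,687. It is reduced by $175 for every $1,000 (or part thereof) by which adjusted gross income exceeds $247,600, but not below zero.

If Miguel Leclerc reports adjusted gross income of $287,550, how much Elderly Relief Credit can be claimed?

Elderly Relief Credit: income exceeds $247,600 by $39,950, which is 40 full-or-partial $1,000 increments; reduction = 40 × $175 = $7,000, leaving $5,687.

$5,687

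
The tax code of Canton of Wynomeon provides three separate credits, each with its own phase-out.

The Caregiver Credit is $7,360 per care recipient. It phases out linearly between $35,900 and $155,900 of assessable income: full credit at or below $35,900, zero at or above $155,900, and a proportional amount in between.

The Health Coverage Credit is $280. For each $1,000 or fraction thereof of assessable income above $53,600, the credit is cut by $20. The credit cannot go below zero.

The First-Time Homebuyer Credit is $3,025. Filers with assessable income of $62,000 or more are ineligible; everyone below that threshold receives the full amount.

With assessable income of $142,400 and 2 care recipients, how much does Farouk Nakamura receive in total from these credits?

Caregiver Credit: base = 2 × $7,360 = $14,720. $142,400 is $106,500 into a $120,000 phase-out range, leaving 13,500/120,000 of the credit: $14,720 × 13,500/120,000 = $1,656.
Health Coverage Credit: income exceeds $53,600 by $88,800 → 89 increments × $20 = $1,780 ≥ base, so the credit is $0.
First-Time Homebuyer Credit: $142,400 meets or exceeds the $62,000 cutoff, so the credit is $0.
Total: $1,656 + $0 + $0 = $1,656.

$1,656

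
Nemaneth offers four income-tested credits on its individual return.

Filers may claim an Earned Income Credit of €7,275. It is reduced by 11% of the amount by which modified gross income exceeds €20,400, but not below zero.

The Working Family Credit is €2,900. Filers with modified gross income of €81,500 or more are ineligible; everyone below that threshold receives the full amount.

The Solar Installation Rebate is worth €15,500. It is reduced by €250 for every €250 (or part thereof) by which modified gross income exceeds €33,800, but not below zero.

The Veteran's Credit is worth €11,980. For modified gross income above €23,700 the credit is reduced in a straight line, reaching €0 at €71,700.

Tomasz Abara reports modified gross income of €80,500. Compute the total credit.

€3,564

Earned Income Credit: 11% of the €60,100 excess over €20,400 is €6,611; credit = €7,275 − €6,611 = €664.
Working Family Credit: €80,500 is below the €81,500 cutoff, so the full €2,900 applies.
Solar Installation Rebate: income exceeds €33,800 by €46,700 → 187 increments × €250 = €46,750 ≥ base, so the credit is €0.
Veteran's Credit: €80,500 is at or above €71,700, so the credit is €0.
Total: €664 + €2,900 + €0 + €0 = €3,564.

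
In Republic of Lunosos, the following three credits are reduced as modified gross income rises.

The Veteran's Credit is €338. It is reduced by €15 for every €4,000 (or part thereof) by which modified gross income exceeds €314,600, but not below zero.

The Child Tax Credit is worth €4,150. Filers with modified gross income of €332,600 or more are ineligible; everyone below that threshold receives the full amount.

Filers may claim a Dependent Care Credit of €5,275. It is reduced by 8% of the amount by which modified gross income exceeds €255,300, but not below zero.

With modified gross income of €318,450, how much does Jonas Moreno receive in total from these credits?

€4,696

Veteran's Credit: income exceeds €314,600 by €3,850, which is 1 full-or-partial €4,000 increment; reduction = 1 × €15 = €15, leaving €323.
Child Tax Credit: €318,450 is below the €332,600 cutoff, so the full €4,150 applies.
Dependent Care Credit: 8% of the €63,150 excess over €255,300 is €5,052; credit = €5,275 − €5,052 = €223.
Total: €323 + €4,150 + €223 = €4,696.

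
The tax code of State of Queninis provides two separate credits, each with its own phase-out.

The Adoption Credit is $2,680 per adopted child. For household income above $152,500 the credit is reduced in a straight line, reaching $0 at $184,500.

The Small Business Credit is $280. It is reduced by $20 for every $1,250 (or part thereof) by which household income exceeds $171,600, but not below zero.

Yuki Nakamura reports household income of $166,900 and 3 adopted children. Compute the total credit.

Adoption Credit: base = 3 × $2,680 = $8,040. $166,900 is $14,400 into a $32,000 phase-out range, leaving 17,600/32,000 of the credit: $8,040 × 17,600/32,000 = $4,422.
Small Business Credit: $166,900 is at or below the $171,600 threshold, so the full $280 applies.
Total: $4,422 + $280 = $4,702.

$4,702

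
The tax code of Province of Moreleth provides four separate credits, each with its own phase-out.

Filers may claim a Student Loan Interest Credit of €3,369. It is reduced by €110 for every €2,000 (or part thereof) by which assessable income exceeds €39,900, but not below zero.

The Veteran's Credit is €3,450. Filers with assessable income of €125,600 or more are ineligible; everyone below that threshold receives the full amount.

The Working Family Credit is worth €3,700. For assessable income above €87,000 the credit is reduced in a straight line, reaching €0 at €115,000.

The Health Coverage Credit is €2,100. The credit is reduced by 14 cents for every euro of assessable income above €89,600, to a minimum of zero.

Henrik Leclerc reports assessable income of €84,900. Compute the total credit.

€10,089

Student Loan Interest Credit: income exceeds €39,900 by €45,000, which is 23 full-or-partial €2,000 increments; reduction = 23 × €110 = €2,530, leaving €839.
Veteran's Credit: €84,900 is below the €125,600 cutoff, so the full €3,450 applies.
Working Family Credit: €84,900 is at or below the €87,000 threshold, so the full €3,700 applies.
Health Coverage Credit: €84,900 is at or below the €89,600 threshold, so the full €2,100 applies.
Total: €839 + €3,450 + €3,700 + €2,100 = €10,089.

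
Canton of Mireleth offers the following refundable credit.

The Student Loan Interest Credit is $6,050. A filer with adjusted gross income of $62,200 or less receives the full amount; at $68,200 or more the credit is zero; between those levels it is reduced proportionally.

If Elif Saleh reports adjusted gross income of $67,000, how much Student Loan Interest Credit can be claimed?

$1,210

Student Loan Interest Credit: $67,000 is $4,800 into a $6,000 phase-out range, leaving 1,200/6,000 of the credit: $6,050 × 1,200/6,000 = $1,210.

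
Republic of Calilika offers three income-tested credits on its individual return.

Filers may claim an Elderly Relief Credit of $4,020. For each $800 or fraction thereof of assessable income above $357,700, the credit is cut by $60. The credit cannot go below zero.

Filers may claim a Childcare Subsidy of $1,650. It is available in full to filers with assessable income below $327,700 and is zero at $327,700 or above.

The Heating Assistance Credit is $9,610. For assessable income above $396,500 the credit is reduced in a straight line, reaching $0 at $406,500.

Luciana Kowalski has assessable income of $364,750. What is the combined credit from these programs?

Elderly Relief Credit: income exceeds $357,700 by $7,050, which is 9 full-or-partial $800 increments; reduction = 9 × $60 = $540, leaving $3,480.
Childcare Subsidy: $364,750 meets or exceeds the $327,700 cutoff, so the credit is $0.
Heating Assistance Credit: $364,750 is at or below the $396,500 threshold, so the full $9,610 applies.
Total: $3,480 + $0 + $9,610 = $13,090.

$13,090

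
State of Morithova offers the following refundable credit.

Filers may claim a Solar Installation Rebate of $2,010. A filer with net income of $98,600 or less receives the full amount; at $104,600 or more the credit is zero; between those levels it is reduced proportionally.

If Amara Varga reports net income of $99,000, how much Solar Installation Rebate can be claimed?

$1,876

Solar Installation Rebate: $99,000 is $400 into a $6,000 phase-out range, leaving 5,600/6,000 of the credit: $2,010 × 5,600/6,000 = $1,876.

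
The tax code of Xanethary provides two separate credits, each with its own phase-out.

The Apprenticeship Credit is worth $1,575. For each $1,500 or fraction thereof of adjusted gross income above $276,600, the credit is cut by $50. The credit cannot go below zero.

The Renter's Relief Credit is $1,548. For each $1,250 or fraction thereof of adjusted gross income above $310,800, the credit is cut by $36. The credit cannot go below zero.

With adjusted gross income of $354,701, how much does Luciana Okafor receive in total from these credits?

$252

Apprenticeship Credit: income exceeds $276,600 by $78,101 → 53 increments × $50 = $2,650 ≥ base, so the credit is $0.
Renter's Relief Credit: income exceeds $310,800 by $43,901, which is 36 full-or-partial $1,250 increments; reduction = 36 × $36 = $1,296, leaving $252.
Total: $0 + $252 = $252.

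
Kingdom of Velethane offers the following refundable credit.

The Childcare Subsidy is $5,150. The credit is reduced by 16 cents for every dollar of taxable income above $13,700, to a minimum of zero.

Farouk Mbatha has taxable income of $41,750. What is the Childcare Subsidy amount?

$662

Childcare Subsidy: 16% of the $28,050 excess over $13,700 is $4,488; credit = $5,150 − $4,488 = $662.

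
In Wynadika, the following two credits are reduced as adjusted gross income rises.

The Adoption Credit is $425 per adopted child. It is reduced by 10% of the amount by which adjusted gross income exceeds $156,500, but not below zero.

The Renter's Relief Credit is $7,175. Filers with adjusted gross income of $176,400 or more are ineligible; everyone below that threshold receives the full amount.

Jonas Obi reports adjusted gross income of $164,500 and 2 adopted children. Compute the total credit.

$7,225

Adoption Credit: base = 2 × $425 = $850. 10% of the $8,000 excess over $156,500 is $800; credit = $850 − $800 = $50.
Renter's Relief Credit: $164,500 is below the $176,400 cutoff, so the full $7,175 applies.
Total: $50 + $7,175 = $7,225.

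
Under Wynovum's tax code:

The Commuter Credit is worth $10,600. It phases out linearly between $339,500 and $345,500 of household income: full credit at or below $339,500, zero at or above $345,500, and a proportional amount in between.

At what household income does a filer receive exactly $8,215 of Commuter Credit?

$8,215 is 8,215/10,600 of the full $10,600, so 2,385/10,600 of the $6,000 range has been used: income = $339,500 + $6,000 × 2,385/10,600 = $340,850.

$340,850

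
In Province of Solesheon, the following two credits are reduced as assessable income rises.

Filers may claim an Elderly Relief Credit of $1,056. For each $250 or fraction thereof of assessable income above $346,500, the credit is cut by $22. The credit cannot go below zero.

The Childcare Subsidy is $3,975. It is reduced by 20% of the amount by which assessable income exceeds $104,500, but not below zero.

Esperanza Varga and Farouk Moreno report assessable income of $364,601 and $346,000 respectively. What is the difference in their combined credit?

$1,056

Esperanza ($364,601): Elderly Relief Credit: income exceeds $346,500 by $18,101 → 73 increments × $22 = $1,606 ≥ base, so the credit is $0. Childcare Subsidy: 20% of the $260,101 excess over $104,500 is $52,020.20 ≥ base, so the credit is $0. total $0 + $0 = $0
Farouk ($346,000): Elderly Relief Credit: $346,000 is at or below the $346,500 threshold, so the full $1,056 applies. Childcare Subsidy: 20% of the $241,500 excess over $104,500 is $48,300 ≥ base, so the credit is $0. total $1,056 + $0 = $1,056
Difference: |$0 − $1,056| = $1,056.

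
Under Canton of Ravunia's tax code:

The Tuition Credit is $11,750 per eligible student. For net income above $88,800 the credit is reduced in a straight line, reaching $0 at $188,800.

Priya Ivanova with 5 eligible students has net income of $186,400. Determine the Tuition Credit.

$1,410

Tuition Credit: base = 5 × $11,750 = $58,750. $186,400 is $97,600 into a $100,000 phase-out range, leaving 2,400/100,000 of the credit: $58,750 × 2,400/100,000 = $1,410.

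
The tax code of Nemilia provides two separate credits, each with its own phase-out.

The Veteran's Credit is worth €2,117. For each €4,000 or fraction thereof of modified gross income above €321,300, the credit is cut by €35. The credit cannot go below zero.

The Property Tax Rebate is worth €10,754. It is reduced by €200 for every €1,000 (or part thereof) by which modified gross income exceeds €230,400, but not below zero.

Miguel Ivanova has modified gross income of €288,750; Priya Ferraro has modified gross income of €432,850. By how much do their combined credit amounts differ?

Miguel (€288,750): Veteran's Credit: €288,750 is at or below the €321,300 threshold, so the full €2,117 applies. Property Tax Rebate: income exceeds €230,400 by €58,350 → 59 increments × €200 = €11,800 ≥ base, so the credit is €0. total €2,117 + €0 = €2,117
Priya (€432,850): Veteran's Credit: income exceeds €321,300 by €111,550, which is 28 full-or-partial €4,000 increments; reduction = 28 × €35 = €980, leaving €1,137. Property Tax Rebate: income exceeds €230,400 by €202,450 → 203 increments × €200 = €40,600 ≥ base, so the credit is €0. total €1,137 + €0 = €1,137
Difference: |€2,117 − €1,137| = €980.

€980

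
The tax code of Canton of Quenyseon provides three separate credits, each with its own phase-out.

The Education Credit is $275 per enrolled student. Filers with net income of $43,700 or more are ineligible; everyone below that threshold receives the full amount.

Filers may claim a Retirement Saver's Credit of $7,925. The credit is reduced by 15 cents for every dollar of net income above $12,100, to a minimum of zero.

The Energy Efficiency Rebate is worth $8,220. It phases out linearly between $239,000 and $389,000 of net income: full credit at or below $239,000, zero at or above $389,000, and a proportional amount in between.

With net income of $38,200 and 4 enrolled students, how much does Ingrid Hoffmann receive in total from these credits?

Education Credit: base = 4 × $275 = $1,100. $38,200 is below the $43,700 cutoff, so the full $1,100 applies.
Retirement Saver's Credit: 15% of the $26,100 excess over $12,100 is $3,915; credit = $7,925 − $3,915 = $4,010.
Energy Efficiency Rebate: $38,200 is at or below the $239,000 threshold, so the full $8,220 applies.
Total: $1,100 + $4,010 + $8,220 = $13,330.

$13,330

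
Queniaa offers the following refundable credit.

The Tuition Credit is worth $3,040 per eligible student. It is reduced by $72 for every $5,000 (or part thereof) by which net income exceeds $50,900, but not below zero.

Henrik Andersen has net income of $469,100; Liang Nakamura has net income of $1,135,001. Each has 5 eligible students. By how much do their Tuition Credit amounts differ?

Henrik ($469,100): Tuition Credit: base = 5 × $3,040 = $15,200. income exceeds $50,900 by $418,200, which is 84 full-or-partial $5,000 increments; reduction = 84 × $72 = $6,048, leaving $9,152.
Liang ($1,135,001): Tuition Credit: base = 5 × $3,040 = $15,200. income exceeds $50,900 by $1,084,101 → 217 increments × $72 = $15,624 ≥ base, so the credit is $0.
Difference: |$9,152 − $0| = $9,152.

$9,152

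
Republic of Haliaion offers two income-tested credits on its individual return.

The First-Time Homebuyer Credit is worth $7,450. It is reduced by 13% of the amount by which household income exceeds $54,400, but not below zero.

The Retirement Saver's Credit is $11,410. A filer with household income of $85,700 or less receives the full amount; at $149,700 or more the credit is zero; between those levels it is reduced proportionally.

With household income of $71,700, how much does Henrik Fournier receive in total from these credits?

First-Time Homebuyer Credit: 13% of the $17,300 excess over $54,400 is $2,249; credit = $7,450 − $2,249 = $5,201.
Retirement Saver's Credit: $71,700 is at or below the $85,700 threshold, so the full $11,410 applies.
Total: $5,201 + $11,410 = $16,611.

$16,611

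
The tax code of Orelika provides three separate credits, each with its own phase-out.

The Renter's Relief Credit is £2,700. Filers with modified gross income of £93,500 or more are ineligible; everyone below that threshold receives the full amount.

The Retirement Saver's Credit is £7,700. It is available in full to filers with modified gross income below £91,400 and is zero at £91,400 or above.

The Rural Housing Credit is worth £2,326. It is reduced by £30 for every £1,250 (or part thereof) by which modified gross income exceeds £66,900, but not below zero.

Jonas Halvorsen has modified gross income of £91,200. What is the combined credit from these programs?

£12,126

Renter's Relief Credit: £91,200 is below the £93,500 cutoff, so the full £2,700 applies.
Retirement Saver's Credit: £91,200 is below the £91,400 cutoff, so the full £7,700 applies.
Rural Housing Credit: income exceeds £66,900 by £24,300, which is 20 full-or-partial £1,250 increments; reduction = 20 × £30 = £600, leaving £1,726.
Total: £2,700 + £7,700 + £1,726 = £12,126.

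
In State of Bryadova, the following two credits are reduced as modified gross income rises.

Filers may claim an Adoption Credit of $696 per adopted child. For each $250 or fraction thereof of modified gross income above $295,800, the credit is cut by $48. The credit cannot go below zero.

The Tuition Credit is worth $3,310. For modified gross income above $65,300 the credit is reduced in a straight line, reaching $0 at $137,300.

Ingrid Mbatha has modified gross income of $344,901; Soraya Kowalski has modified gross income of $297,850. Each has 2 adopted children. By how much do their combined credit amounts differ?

$960

Ingrid ($344,901): Adoption Credit: base = 2 × $696 = $1,392. income exceeds $295,800 by $49,101 → 197 increments × $48 = $9,456 ≥ base, so the credit is $0. Tuition Credit: $344,901 is at or above $137,300, so the credit is $0. total $0 + $0 = $0
Soraya ($297,850): Adoption Credit: base = 2 × $696 = $1,392. income exceeds $295,800 by $2,050, which is 9 full-or-partial $250 increments; reduction = 9 × $48 = $432, leaving $960. Tuition Credit: $297,850 is at or above $137,300, so the credit is $0. total $960 + $0 = $960
Difference: |$0 − $960| = $960.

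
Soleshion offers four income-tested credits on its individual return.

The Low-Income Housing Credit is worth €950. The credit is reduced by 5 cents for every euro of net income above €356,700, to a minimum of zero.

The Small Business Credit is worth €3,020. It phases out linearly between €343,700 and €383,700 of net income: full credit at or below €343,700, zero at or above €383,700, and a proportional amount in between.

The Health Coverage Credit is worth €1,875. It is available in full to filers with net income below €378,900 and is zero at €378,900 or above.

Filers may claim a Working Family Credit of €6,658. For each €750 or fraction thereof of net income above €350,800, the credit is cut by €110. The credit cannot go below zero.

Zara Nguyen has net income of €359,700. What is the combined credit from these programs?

€9,825

Low-Income Housing Credit: 5% of the €3,000 excess over €356,700 is €150; credit = €950 − €150 = €800.
Small Business Credit: €359,700 is €16,000 into a €40,000 phase-out range, leaving 24,000/40,000 of the credit: €3,020 × 24,000/40,000 = €1,812.
Health Coverage Credit: €359,700 is below the €378,900 cutoff, so the full €1,875 applies.
Working Family Credit: income exceeds €350,800 by €8,900, which is 12 full-or-partial €750 increments; reduction = 12 × €110 = €1,320, leaving €5,338.
Total: €800 + €1,812 + €1,875 + €5,338 = €9,825.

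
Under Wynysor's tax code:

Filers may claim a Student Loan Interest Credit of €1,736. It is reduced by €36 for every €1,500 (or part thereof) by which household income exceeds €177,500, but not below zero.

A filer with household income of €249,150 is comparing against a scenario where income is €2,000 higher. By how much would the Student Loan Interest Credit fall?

At €249,150 — income exceeds €177,500 by €71,650, which is 48 full-or-partial €1,500 increments; reduction = 48 × €36 = €1,728, leaving €8.
At €251,150 — income exceeds €177,500 by €73,650 → 50 increments × €36 = €1,800 ≥ base, so the credit is €0.
Lost: €8 − €0 = €8.

€8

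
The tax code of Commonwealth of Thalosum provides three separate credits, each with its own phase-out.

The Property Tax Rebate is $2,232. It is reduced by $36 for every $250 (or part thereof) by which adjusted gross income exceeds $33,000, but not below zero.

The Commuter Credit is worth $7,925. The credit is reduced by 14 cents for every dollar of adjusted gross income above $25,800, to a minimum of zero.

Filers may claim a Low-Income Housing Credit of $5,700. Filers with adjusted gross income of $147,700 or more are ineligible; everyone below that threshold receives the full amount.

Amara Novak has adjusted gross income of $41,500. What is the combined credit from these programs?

Property Tax Rebate: income exceeds $33,000 by $8,500, which is 34 full-or-partial $250 increments; reduction = 34 × $36 = $1,224, leaving $1,008.
Commuter Credit: 14% of the $15,700 excess over $25,800 is $2,198; credit = $7,925 − $2,198 = $5,727.
Low-Income Housing Credit: $41,500 is below the $147,700 cutoff, so the full $5,700 applies.
Total: $1,008 + $5,727 + $5,700 = $12,435.

$12,435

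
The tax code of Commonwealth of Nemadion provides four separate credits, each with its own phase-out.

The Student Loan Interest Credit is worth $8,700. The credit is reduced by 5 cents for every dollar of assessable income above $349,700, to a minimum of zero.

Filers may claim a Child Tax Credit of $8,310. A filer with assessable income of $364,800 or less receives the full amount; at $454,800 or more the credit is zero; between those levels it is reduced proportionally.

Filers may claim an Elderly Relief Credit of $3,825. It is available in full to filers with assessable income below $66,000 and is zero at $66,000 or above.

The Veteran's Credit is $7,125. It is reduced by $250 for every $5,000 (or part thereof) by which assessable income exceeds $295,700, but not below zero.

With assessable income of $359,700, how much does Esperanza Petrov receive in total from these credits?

$20,385

Student Loan Interest Credit: 5% of the $10,000 excess over $349,700 is $500; credit = $8,700 − $500 = $8,200.
Child Tax Credit: $359,700 is at or below the $364,800 threshold, so the full $8,310 applies.
Elderly Relief Credit: $359,700 meets or exceeds the $66,000 cutoff, so the credit is $0.
Veteran's Credit: income exceeds $295,700 by $64,000, which is 13 full-or-partial $5,000 increments; reduction = 13 × $250 = $3,250, leaving $3,875.
Total: $8,200 + $8,310 + $0 + $3,875 = $20,385.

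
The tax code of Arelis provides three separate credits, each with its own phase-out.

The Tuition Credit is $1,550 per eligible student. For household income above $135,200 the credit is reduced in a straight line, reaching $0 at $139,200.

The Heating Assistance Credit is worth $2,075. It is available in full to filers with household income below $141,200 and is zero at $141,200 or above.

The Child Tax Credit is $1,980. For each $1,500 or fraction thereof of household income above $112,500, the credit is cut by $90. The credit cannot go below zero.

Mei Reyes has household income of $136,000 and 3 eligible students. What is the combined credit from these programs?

$6,335

Tuition Credit: base = 3 × $1,550 = $4,650. $136,000 is $800 into a $4,000 phase-out range, leaving 3,200/4,000 of the credit: $4,650 × 3,200/4,000 = $3,720.
Heating Assistance Credit: $136,000 is below the $141,200 cutoff, so the full $2,075 applies.
Child Tax Credit: income exceeds $112,500 by $23,500, which is 16 full-or-partial $1,500 increments; reduction = 16 × $90 = $1,440, leaving $540.
Total: $3,720 + $2,075 + $540 = $6,335.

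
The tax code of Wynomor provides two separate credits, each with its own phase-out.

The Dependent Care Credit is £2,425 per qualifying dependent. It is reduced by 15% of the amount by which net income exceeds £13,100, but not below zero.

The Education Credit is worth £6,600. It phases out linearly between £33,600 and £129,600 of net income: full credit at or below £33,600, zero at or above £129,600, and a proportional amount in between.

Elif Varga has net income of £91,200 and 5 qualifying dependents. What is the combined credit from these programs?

£3,050

Dependent Care Credit: base = 5 × £2,425 = £12,125. 15% of the £78,100 excess over £13,100 is £11,715; credit = £12,125 − £11,715 = £410.
Education Credit: £91,200 is £57,600 into a £96,000 phase-out range, leaving 38,400/96,000 of the credit: £6,600 × 38,400/96,000 = £2,640.
Total: £410 + £2,640 = £3,050.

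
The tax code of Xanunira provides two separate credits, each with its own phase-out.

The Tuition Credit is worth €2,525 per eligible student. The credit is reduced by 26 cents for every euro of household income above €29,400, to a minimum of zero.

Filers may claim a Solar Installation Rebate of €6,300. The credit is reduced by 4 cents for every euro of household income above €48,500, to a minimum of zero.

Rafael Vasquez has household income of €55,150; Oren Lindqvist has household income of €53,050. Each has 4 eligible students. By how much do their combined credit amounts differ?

€630

Rafael (€55,150): Tuition Credit: base = 4 × €2,525 = €10,100. 26% of the €25,750 excess over €29,400 is €6,695; credit = €10,100 − €6,695 = €3,405. Solar Installation Rebate: 4% of the €6,650 excess over €48,500 is €266; credit = €6,300 − €266 = €6,034. total €3,405 + €6,034 = €9,439
Oren (€53,050): Tuition Credit: base = 4 × €2,525 = €10,100. 26% of the €23,650 excess over €29,400 is €6,149; credit = €10,100 − €6,149 = €3,951. Solar Installation Rebate: 4% of the €4,550 excess over €48,500 is €182; credit = €6,300 − €182 = €6,118. total €3,951 + €6,118 = €10,069
Difference: |€9,439 − €10,069| = €630.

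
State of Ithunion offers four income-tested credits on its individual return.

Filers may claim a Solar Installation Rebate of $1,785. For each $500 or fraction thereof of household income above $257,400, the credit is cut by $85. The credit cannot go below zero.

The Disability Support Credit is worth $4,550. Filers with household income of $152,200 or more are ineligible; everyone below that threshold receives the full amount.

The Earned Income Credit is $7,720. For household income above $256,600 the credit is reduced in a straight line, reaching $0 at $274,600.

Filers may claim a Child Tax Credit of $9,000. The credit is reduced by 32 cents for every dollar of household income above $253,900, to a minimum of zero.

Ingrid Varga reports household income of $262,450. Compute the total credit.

$12,325

Solar Installation Rebate: income exceeds $257,400 by $5,050, which is 11 full-or-partial $500 increments; reduction = 11 × $85 = $935, leaving $850.
Disability Support Credit: $262,450 meets or exceeds the $152,200 cutoff, so the credit is $0.
Earned Income Credit: $262,450 is $5,850 into a $18,000 phase-out range, leaving 12,150/18,000 of the credit: $7,720 × 12,150/18,000 = $5,211.
Child Tax Credit: 32% of the $8,550 excess over $253,900 is $2,736; credit = $9,000 − $2,736 = $6,264.
Total: $850 + $0 + $5,211 + $6,264 = $12,325.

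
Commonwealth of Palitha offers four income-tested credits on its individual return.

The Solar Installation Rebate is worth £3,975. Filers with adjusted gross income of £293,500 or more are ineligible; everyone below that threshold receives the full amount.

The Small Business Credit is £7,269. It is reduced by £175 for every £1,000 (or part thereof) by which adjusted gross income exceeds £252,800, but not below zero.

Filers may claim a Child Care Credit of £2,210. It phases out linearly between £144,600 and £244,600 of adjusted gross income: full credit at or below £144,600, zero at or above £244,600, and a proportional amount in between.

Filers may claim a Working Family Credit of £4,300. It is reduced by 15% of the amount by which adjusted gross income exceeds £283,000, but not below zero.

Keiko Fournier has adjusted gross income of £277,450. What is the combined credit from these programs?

Solar Installation Rebate: £277,450 is below the £293,500 cutoff, so the full £3,975 applies.
Small Business Credit: income exceeds £252,800 by £24,650, which is 25 full-or-partial £1,000 increments; reduction = 25 × £175 = £4,375, leaving £2,894.
Child Care Credit: £277,450 is at or above £244,600, so the credit is £0.
Working Family Credit: £277,450 is at or below the £283,000 threshold, so the full £4,300 applies.
Total: £3,975 + £2,894 + £0 + £4,300 = £11,169.

£11,169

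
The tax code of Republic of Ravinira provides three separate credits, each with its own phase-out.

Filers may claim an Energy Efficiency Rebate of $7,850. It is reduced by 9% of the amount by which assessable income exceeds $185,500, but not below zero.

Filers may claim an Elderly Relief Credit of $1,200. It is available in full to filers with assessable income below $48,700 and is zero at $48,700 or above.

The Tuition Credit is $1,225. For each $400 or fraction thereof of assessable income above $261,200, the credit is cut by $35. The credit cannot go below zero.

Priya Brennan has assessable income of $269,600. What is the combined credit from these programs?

$771

Energy Efficiency Rebate: 9% of the $84,100 excess over $185,500 is $7,569; credit = $7,850 − $7,569 = $281.
Elderly Relief Credit: $269,600 meets or exceeds the $48,700 cutoff, so the credit is $0.
Tuition Credit: income exceeds $261,200 by $8,400, which is 21 full-or-partial $400 increments; reduction = 21 × $35 = $735, leaving $490.
Total: $281 + $0 + $490 = $771.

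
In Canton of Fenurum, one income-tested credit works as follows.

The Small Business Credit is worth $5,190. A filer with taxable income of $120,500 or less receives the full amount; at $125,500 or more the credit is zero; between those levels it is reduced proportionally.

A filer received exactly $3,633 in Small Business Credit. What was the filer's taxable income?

$3,633 is 3,633/5,190 of the full $5,190, so 1,557/5,190 of the $5,000 range has been used: income = $120,500 + $5,000 × 1,557/5,190 = $122,000.

$122,000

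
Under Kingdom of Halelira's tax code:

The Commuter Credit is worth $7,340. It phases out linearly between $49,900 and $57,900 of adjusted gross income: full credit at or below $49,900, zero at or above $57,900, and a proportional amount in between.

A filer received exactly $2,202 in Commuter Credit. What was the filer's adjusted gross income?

$2,202 is 2,202/7,340 of the full $7,340, so 5,138/7,340 of the $8,000 range has been used: income = $49,900 + $8,000 × 5,138/7,340 = $55,500.

$55,500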